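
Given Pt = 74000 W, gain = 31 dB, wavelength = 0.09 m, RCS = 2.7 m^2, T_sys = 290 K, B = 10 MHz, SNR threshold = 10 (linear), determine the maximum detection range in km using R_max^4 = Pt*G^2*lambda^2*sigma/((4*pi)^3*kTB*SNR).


G_lin = 10^(31/10) = 1258.925412
R^4 = 74000 * 1258.925412^2 * 0.09^2 * 2.7 / ((4*pi)^3 * 1.38e-23 * 290 * 10000000.0 * 10)
R^4 = 3.22979e18 m^4
R_max = (3.22979e18)^(1/4) = 42392.9 m = 42.4 km

42.4 km


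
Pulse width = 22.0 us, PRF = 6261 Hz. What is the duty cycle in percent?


DC = 22.0e-6 * 6261 * 100 = 13.77%

13.77%


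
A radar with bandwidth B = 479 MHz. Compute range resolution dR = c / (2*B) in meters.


dR = 3e8 / (2 * 479000000.0) = 0.31 m

0.31 m


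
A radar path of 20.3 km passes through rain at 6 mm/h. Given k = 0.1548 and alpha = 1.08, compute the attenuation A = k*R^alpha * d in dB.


gamma = 0.1548 * 6^1.08 = 1.071949 dB/km
A = 1.071949 * 20.3 = 21.76 dB

21.76 dB


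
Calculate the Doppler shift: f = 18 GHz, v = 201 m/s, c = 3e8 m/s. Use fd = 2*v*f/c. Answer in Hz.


fd = 2 * 201 * 18000000000.0 / 3e8 = 24120.0 Hz

24120.0 Hz


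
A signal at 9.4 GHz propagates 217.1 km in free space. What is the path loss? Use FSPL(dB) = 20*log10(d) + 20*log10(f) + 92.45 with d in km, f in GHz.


20*log10(217.1) = 46.73
20*log10(9.4) = 19.46
FSPL = 158.6 dB

158.6 dB


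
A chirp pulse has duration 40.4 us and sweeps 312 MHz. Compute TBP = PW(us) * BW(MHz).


TBP = 40.4 * 312 = 12604.8

12604.8


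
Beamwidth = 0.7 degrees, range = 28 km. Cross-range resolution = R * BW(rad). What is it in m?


BW_rad = 0.012217305
CR = 28000 * 0.012217305 = 342.1 m

342.1 m


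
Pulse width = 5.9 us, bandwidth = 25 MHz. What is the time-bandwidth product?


TBP = 5.9 * 25 = 147.5

147.5


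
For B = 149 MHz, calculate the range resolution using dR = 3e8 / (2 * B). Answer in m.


dR = 3e8 / (2 * 149000000.0) = 1.01 m

1.01 m


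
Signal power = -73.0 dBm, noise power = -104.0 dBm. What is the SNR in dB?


SNR = -73.0 - (-104.0) = 31.0 dB

31.0 dB


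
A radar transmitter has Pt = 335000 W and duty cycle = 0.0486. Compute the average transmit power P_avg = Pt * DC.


P_avg = 335000 * 0.0486 = 16281.0 W

16281.0 W


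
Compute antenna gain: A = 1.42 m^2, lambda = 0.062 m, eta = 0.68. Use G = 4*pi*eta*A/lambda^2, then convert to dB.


G_linear = 4*pi*0.68*1.42/0.062^2 = 3156.63
G_dB = 10*log10(3156.63) = 35.0 dB

35.0 dB


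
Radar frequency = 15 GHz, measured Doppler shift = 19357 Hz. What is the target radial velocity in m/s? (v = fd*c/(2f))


v = 19357 * 3e8 / (2 * 15000000000.0) = 193.6 m/s

193.6 m/s


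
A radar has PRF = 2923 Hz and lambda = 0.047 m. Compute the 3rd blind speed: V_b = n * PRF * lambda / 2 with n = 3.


V_blind = 3 * 2923 * 0.047 / 2 = 206.1 m/s

206.1 m/s


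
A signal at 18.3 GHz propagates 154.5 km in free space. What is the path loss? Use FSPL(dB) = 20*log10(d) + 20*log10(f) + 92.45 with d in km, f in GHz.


20*log10(154.5) = 43.78
20*log10(18.3) = 25.25
FSPL = 161.5 dB

161.5 dB


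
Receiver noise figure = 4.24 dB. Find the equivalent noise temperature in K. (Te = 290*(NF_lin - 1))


NF_lin = 10^(4.24/10) = 2.654606
Te = 290 * (2.654606 - 1) = 479.8 K

479.8 K


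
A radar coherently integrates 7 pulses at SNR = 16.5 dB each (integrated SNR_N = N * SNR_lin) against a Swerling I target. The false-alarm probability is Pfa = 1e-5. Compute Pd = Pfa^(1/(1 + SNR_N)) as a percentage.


SNR_lin = 10^(16.5/10) = 44.66836
SNR_N = 7 * 44.66836 = 312.67852
1/(1 + SNR_N) = 1/313.67852 = 0.003188
Pd = (1e-5)^0.003188 = 0.96396
Pd = 96.4%

96.4%


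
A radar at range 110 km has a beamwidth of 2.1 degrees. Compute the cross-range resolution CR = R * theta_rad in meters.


BW_rad = 0.036651914
CR = 110000 * 0.036651914 = 4031.7 m

4031.7 m


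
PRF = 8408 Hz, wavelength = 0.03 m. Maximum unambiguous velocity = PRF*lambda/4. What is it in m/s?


V_ua = 8408 * 0.03 / 4 = 63.1 m/s

63.1 m/s


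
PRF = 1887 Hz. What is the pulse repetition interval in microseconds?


PRI = 1/1887 = 0.0005299417 s = 529.9 us

529.9 us


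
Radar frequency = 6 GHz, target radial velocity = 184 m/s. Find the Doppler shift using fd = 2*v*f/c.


fd = 2 * 184 * 6000000000.0 / 3e8 = 7360.0 Hz

7360.0 Hz


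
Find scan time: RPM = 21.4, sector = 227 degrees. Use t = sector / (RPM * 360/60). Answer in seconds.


t = 227 / (21.4 * 360) * 60 = 1.77 s

1.77 s


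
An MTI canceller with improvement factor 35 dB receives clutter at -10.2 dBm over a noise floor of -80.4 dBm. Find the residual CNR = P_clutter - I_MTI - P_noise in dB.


CNR = -10.2 - 35 - (-80.4) = 35.2 dB

35.2 dB


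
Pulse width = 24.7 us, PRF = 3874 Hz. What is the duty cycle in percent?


DC = 24.7e-6 * 3874 * 100 = 9.57%

9.57%


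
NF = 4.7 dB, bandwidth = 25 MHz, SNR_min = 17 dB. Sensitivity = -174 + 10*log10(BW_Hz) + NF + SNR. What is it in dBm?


10*log10(25000000.0) = 73.98
S = -174 + 73.98 + 4.7 + 17 = -78.3 dBm

-78.3 dBm


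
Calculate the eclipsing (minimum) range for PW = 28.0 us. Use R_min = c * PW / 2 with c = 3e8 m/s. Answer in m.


R_min = 3e8 * 28.0e-6 / 2 = 4200.0 m

4200.0 m


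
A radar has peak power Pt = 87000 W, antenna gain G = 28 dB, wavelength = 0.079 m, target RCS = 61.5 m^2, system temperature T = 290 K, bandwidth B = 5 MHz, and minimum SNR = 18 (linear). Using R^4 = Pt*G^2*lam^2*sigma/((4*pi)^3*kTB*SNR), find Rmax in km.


G_lin = 10^(28/10) = 630.957344
R^4 = 87000 * 630.957344^2 * 0.079^2 * 61.5 / ((4*pi)^3 * 1.38e-23 * 290 * 5000000.0 * 18)
R^4 = 1.85994e19 m^4
R_max = (1.85994e19)^(1/4) = 65671.2 m = 65.7 km

65.7 km


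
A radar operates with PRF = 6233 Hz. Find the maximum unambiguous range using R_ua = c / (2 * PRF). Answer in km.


R_ua = 3e8 / (2 * 6233) = 24065.5 m = 24.1 km

24.1 km


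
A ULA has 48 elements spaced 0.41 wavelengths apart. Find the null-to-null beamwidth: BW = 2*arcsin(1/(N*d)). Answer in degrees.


1/(N*d) = 1/(48*0.41) = 0.050813
BW = 2*arcsin(0.050813) = 5.8 degrees

5.8 degrees


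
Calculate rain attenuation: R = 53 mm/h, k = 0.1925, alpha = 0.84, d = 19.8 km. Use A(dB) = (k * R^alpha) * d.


gamma = 0.1925 * 53^0.84 = 5.405333 dB/km
A = 5.405333 * 19.8 = 107.03 dB

107.03 dB


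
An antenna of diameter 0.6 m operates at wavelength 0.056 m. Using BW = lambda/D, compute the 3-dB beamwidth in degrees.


BW_rad = 0.056 / 0.6 = 0.093333
BW_deg = 5.35 degrees

5.35 degrees


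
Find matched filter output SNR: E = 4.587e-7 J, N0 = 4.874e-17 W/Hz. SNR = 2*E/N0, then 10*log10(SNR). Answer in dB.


SNR_lin = 2 * 4.587e-7 / 4.874e-17 = 1.882e10
SNR_dB = 10*log10(1.882e10) = 102.7 dB

102.7 dB


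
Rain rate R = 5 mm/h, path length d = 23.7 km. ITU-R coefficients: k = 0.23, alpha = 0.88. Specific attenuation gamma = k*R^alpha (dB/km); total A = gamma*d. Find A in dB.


gamma = 0.23 * 5^0.88 = 0.948029 dB/km
A = 0.948029 * 23.7 = 22.47 dB

22.47 dB


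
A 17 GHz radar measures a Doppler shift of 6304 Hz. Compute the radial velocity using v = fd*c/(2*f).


v = 6304 * 3e8 / (2 * 17000000000.0) = 55.6 m/s

55.6 m/s


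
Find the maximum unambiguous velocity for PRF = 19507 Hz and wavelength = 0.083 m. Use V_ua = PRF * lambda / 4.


V_ua = 19507 * 0.083 / 4 = 404.8 m/s

404.8 m/s


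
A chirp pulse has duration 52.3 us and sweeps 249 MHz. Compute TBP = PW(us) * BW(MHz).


TBP = 52.3 * 249 = 13022.7

13022.7


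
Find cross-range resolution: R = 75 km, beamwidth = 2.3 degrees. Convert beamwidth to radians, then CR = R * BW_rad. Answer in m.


BW_rad = 0.040142573
CR = 75000 * 0.040142573 = 3010.7 m

3010.7 m


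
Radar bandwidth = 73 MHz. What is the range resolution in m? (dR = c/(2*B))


dR = 3e8 / (2 * 73000000.0) = 2.05 m

2.05 m


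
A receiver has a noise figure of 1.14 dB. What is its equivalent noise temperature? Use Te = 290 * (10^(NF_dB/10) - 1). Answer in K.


NF_lin = 10^(1.14/10) = 1.30017
Te = 290 * (1.30017 - 1) = 87.0 K

87.0 K


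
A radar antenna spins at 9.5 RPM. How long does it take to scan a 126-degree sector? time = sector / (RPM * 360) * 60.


t = 126 / (9.5 * 360) * 60 = 2.21 s

2.21 s


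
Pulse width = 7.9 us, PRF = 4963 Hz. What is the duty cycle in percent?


DC = 7.9e-6 * 4963 * 100 = 3.92%

3.92%


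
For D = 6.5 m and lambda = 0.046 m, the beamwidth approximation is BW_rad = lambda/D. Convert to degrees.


BW_rad = 0.046 / 6.5 = 0.007077
BW_deg = 0.41 degrees

0.41 degrees


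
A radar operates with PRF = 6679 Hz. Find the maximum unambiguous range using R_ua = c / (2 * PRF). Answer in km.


R_ua = 3e8 / (2 * 6679) = 22458.5 m = 22.5 km

22.5 km


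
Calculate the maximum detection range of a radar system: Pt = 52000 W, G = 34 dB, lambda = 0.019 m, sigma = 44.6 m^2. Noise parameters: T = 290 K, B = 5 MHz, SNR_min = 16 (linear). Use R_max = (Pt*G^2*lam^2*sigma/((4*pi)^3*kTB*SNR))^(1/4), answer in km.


G_lin = 10^(34/10) = 2511.886432
R^4 = 52000 * 2511.886432^2 * 0.019^2 * 44.6 / ((4*pi)^3 * 1.38e-23 * 290 * 5000000.0 * 16)
R^4 = 8.31474e18 m^4
R_max = (8.31474e18)^(1/4) = 53698.5 m = 53.7 km

53.7 km


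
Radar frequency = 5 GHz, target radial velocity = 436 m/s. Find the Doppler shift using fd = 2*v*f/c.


fd = 2 * 436 * 5000000000.0 / 3e8 = 14533.3 Hz

14533.3 Hz


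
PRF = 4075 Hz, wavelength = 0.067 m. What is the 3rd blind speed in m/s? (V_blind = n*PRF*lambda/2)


V_blind = 3 * 4075 * 0.067 / 2 = 409.5 m/s

409.5 m/s


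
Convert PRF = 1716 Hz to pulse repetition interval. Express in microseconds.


PRI = 1/1716 = 0.0005827506 s = 582.8 us

582.8 us


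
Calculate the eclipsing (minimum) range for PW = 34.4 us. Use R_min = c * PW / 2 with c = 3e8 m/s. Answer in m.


R_min = 3e8 * 34.4e-6 / 2 = 5160.0 m

5160.0 m


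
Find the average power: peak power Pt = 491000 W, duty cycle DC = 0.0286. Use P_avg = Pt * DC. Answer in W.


P_avg = 491000 * 0.0286 = 14042.6 W

14042.6 W


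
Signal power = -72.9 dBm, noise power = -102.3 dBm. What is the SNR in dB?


SNR = -72.9 - (-102.3) = 29.4 dB

29.4 dB


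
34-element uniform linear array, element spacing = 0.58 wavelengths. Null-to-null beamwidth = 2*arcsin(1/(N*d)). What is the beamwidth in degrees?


1/(N*d) = 1/(34*0.58) = 0.05071
BW = 2*arcsin(0.05071) = 5.8 degrees

5.8 degrees


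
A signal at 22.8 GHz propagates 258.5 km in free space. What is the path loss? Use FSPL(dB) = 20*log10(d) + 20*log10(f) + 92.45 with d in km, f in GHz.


20*log10(258.5) = 48.25
20*log10(22.8) = 27.16
FSPL = 167.9 dB

167.9 dB


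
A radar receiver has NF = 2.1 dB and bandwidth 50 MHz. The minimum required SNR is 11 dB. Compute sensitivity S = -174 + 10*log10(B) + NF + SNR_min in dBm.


10*log10(50000000.0) = 76.99
S = -174 + 76.99 + 2.1 + 11 = -83.9 dBm

-83.9 dBm


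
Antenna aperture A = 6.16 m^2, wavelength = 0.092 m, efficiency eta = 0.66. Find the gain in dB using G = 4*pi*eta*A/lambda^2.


G_linear = 4*pi*0.66*6.16/0.092^2 = 6036.13
G_dB = 10*log10(6036.13) = 37.8 dB

37.8 dB


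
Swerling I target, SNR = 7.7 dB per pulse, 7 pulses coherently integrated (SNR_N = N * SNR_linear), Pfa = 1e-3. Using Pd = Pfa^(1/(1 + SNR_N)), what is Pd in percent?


SNR_lin = 10^(7.7/10) = 5.88844
SNR_N = 7 * 5.88844 = 41.21908
1/(1 + SNR_N) = 1/42.21908 = 0.023686
Pd = (1e-3)^0.023686 = 0.84907
Pd = 84.9%

84.9%


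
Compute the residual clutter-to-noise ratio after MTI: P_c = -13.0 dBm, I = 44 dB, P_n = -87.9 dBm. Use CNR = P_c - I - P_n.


CNR = -13.0 - 44 - (-87.9) = 30.9 dB

30.9 dB


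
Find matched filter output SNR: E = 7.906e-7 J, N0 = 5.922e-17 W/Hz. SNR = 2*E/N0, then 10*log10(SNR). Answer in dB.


SNR_lin = 2 * 7.906e-7 / 5.922e-17 = 2.67e10
SNR_dB = 10*log10(2.67e10) = 104.3 dB

104.3 dB


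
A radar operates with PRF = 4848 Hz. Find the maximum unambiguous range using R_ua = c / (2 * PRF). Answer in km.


R_ua = 3e8 / (2 * 4848) = 30940.6 m = 30.9 km

30.9 km


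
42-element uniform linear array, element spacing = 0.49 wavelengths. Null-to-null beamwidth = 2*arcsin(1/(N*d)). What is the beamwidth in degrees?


1/(N*d) = 1/(42*0.49) = 0.048591
BW = 2*arcsin(0.048591) = 5.6 degrees

5.6 degrees


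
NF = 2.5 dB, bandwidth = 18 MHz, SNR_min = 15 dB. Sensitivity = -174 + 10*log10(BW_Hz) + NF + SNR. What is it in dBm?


10*log10(18000000.0) = 72.55
S = -174 + 72.55 + 2.5 + 15 = -83.9 dBm

-83.9 dBm


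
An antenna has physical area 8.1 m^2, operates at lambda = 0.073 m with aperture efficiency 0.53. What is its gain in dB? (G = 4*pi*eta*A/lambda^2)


G_linear = 4*pi*0.53*8.1/0.073^2 = 10123.37
G_dB = 10*log10(10123.37) = 40.1 dB

40.1 dB


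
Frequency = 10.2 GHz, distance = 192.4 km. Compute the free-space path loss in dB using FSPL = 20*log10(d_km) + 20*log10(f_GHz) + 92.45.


20*log10(192.4) = 45.68
20*log10(10.2) = 20.17
FSPL = 158.3 dB

158.3 dB


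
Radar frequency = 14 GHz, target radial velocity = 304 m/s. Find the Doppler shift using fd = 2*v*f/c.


fd = 2 * 304 * 14000000000.0 / 3e8 = 28373.3 Hz

28373.3 Hz


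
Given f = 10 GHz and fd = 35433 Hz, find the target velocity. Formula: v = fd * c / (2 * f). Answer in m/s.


v = 35433 * 3e8 / (2 * 10000000000.0) = 531.5 m/s

531.5 m/s


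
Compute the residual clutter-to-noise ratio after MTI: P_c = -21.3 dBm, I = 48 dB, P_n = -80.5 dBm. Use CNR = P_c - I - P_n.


CNR = -21.3 - 48 - (-80.5) = 11.2 dB

11.2 dB


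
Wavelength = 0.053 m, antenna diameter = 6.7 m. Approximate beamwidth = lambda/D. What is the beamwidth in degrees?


BW_rad = 0.053 / 6.7 = 0.00791
BW_deg = 0.45 degrees

0.45 degrees


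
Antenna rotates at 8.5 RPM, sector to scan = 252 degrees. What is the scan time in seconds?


t = 252 / (8.5 * 360) * 60 = 4.94 s

4.94 s


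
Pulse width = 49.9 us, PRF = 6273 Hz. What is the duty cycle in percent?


DC = 49.9e-6 * 6273 * 100 = 31.3%

31.3%


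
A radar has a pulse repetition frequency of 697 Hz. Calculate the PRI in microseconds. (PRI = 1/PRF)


PRI = 1/697 = 0.0014347202 s = 1434.7 us

1434.7 us


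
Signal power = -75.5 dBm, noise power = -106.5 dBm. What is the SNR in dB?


SNR = -75.5 - (-106.5) = 31.0 dB

31.0 dB


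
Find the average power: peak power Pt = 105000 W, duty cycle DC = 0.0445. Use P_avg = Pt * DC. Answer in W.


P_avg = 105000 * 0.0445 = 4672.5 W

4672.5 W


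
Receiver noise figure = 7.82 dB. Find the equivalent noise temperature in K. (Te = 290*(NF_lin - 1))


NF_lin = 10^(7.82/10) = 6.053409
Te = 290 * (6.053409 - 1) = 1465.5 K

1465.5 K


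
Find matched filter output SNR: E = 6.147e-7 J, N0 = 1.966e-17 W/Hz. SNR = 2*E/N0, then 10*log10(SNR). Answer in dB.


SNR_lin = 2 * 6.147e-7 / 1.966e-17 = 6.253e10
SNR_dB = 10*log10(6.253e10) = 108.0 dB

108.0 dB


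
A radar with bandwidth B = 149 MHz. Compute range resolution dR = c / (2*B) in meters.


dR = 3e8 / (2 * 149000000.0) = 1.01 m

1.01 m


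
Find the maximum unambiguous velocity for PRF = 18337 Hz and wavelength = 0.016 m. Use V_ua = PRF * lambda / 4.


V_ua = 18337 * 0.016 / 4 = 73.3 m/s

73.3 m/s


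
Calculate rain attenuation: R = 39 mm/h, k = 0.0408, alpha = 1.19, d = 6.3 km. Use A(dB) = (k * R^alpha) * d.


gamma = 0.0408 * 39^1.19 = 3.191737 dB/km
A = 3.191737 * 6.3 = 20.11 dB

20.11 dB


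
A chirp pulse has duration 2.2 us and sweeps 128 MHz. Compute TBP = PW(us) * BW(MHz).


TBP = 2.2 * 128 = 281.6

281.6


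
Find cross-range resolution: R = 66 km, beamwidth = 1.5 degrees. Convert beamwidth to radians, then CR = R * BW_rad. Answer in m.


BW_rad = 0.026179939
CR = 66000 * 0.026179939 = 1727.9 m

1727.9 m


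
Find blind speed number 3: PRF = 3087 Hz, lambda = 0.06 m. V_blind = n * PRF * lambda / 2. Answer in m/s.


V_blind = 3 * 3087 * 0.06 / 2 = 277.8 m/s

277.8 m/s


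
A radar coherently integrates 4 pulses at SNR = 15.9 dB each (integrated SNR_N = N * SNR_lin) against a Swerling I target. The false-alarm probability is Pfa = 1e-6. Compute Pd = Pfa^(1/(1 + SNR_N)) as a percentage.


SNR_lin = 10^(15.9/10) = 38.90451
SNR_N = 4 * 38.90451 = 155.61804
1/(1 + SNR_N) = 1/156.61804 = 0.006385
Pd = (1e-6)^0.006385 = 0.91557
Pd = 91.6%

91.6%


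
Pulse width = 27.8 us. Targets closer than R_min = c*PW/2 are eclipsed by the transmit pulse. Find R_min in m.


R_min = 3e8 * 27.8e-6 / 2 = 4170.0 m

4170.0 m


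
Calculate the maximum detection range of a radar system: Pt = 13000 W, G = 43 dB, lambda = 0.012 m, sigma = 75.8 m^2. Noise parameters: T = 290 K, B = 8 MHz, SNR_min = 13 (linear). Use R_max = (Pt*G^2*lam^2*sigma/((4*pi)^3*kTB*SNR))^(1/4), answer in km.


G_lin = 10^(43/10) = 19952.62315
R^4 = 13000 * 19952.62315^2 * 0.012^2 * 75.8 / ((4*pi)^3 * 1.38e-23 * 290 * 8000000.0 * 13)
R^4 = 6.83967e19 m^4
R_max = (6.83967e19)^(1/4) = 90940.8 m = 90.9 km

90.9 km


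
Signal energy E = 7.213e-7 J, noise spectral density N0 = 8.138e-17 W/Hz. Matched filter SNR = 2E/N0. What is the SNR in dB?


SNR_lin = 2 * 7.213e-7 / 8.138e-17 = 1.773e10
SNR_dB = 10*log10(1.773e10) = 102.5 dB

102.5 dB


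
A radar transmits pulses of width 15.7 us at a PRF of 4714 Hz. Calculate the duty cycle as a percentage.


DC = 15.7e-6 * 4714 * 100 = 7.4%

7.4%


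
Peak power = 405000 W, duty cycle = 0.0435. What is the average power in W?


P_avg = 405000 * 0.0435 = 17617.5 W

17617.5 W


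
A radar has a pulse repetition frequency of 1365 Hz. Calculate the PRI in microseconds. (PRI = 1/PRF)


PRI = 1/1365 = 0.0007326007 s = 732.6 us

732.6 us


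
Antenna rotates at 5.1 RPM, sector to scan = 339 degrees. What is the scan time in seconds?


t = 339 / (5.1 * 360) * 60 = 11.08 s

11.08 s


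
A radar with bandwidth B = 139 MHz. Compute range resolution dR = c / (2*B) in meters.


dR = 3e8 / (2 * 139000000.0) = 1.08 m

1.08 m


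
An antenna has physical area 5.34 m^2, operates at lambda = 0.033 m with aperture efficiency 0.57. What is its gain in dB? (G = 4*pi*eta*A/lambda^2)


G_linear = 4*pi*0.57*5.34/0.033^2 = 35123.53
G_dB = 10*log10(35123.53) = 45.5 dB

45.5 dB


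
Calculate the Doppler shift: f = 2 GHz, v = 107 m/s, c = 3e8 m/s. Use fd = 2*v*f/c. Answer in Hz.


fd = 2 * 107 * 2000000000.0 / 3e8 = 1426.7 Hz

1426.7 Hz


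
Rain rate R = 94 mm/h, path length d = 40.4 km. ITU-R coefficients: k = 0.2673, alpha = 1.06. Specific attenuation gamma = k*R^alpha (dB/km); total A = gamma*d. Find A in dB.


gamma = 0.2673 * 94^1.06 = 33.000041 dB/km
A = 33.000041 * 40.4 = 1333.2 dB

1333.2 dB


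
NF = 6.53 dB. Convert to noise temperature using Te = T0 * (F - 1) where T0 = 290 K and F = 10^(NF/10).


NF_lin = 10^(6.53/10) = 4.497799
Te = 290 * (4.497799 - 1) = 1014.4 K

1014.4 K


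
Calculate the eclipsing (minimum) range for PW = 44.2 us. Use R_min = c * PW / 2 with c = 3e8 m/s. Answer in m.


R_min = 3e8 * 44.2e-6 / 2 = 6630.0 m

6630.0 m


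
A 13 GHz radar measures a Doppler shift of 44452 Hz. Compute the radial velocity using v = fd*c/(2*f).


v = 44452 * 3e8 / (2 * 13000000000.0) = 512.9 m/s

512.9 m/s


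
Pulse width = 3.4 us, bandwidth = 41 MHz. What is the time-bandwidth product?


TBP = 3.4 * 41 = 139.4

139.4


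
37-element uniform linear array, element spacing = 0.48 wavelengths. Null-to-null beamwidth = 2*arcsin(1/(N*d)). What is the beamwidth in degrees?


1/(N*d) = 1/(37*0.48) = 0.056306
BW = 2*arcsin(0.056306) = 6.5 degrees

6.5 degrees


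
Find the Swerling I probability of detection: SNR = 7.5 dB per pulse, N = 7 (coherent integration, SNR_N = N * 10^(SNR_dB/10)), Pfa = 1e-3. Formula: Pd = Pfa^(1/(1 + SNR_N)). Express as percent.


SNR_lin = 10^(7.5/10) = 5.62341
SNR_N = 7 * 5.62341 = 39.36387
1/(1 + SNR_N) = 1/40.36387 = 0.0247746
Pd = (1e-3)^0.0247746 = 0.84271
Pd = 84.3%

84.3%


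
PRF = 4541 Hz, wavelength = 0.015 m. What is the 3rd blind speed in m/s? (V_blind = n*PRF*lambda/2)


V_blind = 3 * 4541 * 0.015 / 2 = 102.2 m/s

102.2 m/s


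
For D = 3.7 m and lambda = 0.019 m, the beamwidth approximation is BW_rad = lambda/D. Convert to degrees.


BW_rad = 0.019 / 3.7 = 0.005135
BW_deg = 0.29 degrees

0.29 degrees


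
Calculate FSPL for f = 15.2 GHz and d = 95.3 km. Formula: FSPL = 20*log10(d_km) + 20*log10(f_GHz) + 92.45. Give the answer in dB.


20*log10(95.3) = 39.58
20*log10(15.2) = 23.64
FSPL = 155.7 dB

155.7 dB


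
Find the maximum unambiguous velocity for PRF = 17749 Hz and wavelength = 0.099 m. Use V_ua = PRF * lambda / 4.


V_ua = 17749 * 0.099 / 4 = 439.3 m/s

439.3 m/s


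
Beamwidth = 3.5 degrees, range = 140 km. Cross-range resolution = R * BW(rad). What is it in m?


BW_rad = 0.061086524
CR = 140000 * 0.061086524 = 8552.1 m

8552.1 m


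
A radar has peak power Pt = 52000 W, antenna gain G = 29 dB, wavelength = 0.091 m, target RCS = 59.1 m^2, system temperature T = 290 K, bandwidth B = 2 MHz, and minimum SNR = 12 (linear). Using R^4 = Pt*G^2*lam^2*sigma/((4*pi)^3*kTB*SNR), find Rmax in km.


G_lin = 10^(29/10) = 794.328235
R^4 = 52000 * 794.328235^2 * 0.091^2 * 59.1 / ((4*pi)^3 * 1.38e-23 * 290 * 2000000.0 * 12)
R^4 = 8.42472e19 m^4
R_max = (8.42472e19)^(1/4) = 95805.2 m = 95.8 km

95.8 km


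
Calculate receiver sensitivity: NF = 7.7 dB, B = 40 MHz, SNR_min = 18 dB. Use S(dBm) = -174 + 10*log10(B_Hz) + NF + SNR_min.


10*log10(40000000.0) = 76.02
S = -174 + 76.02 + 7.7 + 18 = -72.3 dBm

-72.3 dBm


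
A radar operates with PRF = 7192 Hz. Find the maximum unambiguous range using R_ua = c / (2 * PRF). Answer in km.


R_ua = 3e8 / (2 * 7192) = 20856.5 m = 20.9 km

20.9 km


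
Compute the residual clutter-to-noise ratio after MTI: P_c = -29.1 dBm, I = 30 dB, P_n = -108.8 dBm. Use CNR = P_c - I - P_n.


CNR = -29.1 - 30 - (-108.8) = 49.7 dB

49.7 dB


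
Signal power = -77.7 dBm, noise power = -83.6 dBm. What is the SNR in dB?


SNR = -77.7 - (-83.6) = 5.9 dB

5.9 dB


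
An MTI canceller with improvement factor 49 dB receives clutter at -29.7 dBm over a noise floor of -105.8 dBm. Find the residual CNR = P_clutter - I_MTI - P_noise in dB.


CNR = -29.7 - 49 - (-105.8) = 27.1 dB

27.1 dB


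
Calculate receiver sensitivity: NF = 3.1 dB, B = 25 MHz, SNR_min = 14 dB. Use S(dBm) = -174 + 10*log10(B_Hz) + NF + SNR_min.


10*log10(25000000.0) = 73.98
S = -174 + 73.98 + 3.1 + 14 = -82.9 dBm

-82.9 dBm


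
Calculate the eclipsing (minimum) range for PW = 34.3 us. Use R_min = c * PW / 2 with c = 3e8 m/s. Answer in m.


R_min = 3e8 * 34.3e-6 / 2 = 5145.0 m

5145.0 m


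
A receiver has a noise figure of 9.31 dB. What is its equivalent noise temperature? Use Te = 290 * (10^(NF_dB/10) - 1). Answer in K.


NF_lin = 10^(9.31/10) = 8.531001
Te = 290 * (8.531001 - 1) = 2184.0 K

2184.0 K


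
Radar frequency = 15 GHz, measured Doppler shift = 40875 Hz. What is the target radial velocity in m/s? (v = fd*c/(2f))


v = 40875 * 3e8 / (2 * 15000000000.0) = 408.8 m/s

408.8 m/s


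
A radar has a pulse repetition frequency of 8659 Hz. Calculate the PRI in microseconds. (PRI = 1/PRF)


PRI = 1/8659 = 0.0001154868 s = 115.5 us

115.5 us


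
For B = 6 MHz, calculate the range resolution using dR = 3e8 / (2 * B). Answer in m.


dR = 3e8 / (2 * 6000000.0) = 25.0 m

25.0 m


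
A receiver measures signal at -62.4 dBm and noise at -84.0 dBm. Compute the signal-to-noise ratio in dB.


SNR = -62.4 - (-84.0) = 21.6 dB

21.6 dB


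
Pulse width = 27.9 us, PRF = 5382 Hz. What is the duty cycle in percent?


DC = 27.9e-6 * 5382 * 100 = 15.02%

15.02%


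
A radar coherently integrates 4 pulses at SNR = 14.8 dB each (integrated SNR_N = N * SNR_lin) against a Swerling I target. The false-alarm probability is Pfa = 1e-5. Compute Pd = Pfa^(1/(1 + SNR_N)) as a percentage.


SNR_lin = 10^(14.8/10) = 30.19952
SNR_N = 4 * 30.19952 = 120.79808
1/(1 + SNR_N) = 1/121.79808 = 0.0082103
Pd = (1e-5)^0.0082103 = 0.90981
Pd = 91.0%

91.0%


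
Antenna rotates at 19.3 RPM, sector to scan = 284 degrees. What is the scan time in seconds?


t = 284 / (19.3 * 360) * 60 = 2.45 s

2.45 s


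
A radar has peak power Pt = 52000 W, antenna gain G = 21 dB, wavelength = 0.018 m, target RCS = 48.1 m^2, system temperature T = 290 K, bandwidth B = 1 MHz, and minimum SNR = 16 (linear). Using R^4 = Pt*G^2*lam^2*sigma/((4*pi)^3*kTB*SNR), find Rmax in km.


G_lin = 10^(21/10) = 125.892541
R^4 = 52000 * 125.892541^2 * 0.018^2 * 48.1 / ((4*pi)^3 * 1.38e-23 * 290 * 1000000.0 * 16)
R^4 = 1.0108e17 m^4
R_max = (1.0108e17)^(1/4) = 17830.6 m = 17.8 km

17.8 km


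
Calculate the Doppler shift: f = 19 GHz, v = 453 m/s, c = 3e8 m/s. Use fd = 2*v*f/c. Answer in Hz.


fd = 2 * 453 * 19000000000.0 / 3e8 = 57380.0 Hz

57380.0 Hz


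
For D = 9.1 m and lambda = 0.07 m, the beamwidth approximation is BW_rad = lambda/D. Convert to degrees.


BW_rad = 0.07 / 9.1 = 0.007692
BW_deg = 0.44 degrees

0.44 degrees


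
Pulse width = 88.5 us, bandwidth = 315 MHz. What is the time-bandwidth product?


TBP = 88.5 * 315 = 27877.5

27877.5


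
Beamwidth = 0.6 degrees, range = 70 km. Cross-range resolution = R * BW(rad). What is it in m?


BW_rad = 0.010471976
CR = 70000 * 0.010471976 = 733.0 m

733.0 m


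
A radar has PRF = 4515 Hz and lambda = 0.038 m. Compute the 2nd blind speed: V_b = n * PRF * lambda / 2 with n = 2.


V_blind = 2 * 4515 * 0.038 / 2 = 171.6 m/s

171.6 m/s


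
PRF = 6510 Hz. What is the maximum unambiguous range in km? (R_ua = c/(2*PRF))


R_ua = 3e8 / (2 * 6510) = 23041.5 m = 23.0 km

23.0 km


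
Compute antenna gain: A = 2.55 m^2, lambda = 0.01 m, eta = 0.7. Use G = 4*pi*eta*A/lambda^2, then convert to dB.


G_linear = 4*pi*0.7*2.55/0.01^2 = 224309.72
G_dB = 10*log10(224309.72) = 53.5 dB

53.5 dB


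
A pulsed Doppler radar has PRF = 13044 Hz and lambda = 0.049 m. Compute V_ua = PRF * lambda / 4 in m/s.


V_ua = 13044 * 0.049 / 4 = 159.8 m/s

159.8 m/s


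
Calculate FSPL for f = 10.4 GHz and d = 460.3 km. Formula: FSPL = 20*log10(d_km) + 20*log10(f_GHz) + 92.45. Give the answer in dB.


20*log10(460.3) = 53.26
20*log10(10.4) = 20.34
FSPL = 166.1 dB

166.1 dB


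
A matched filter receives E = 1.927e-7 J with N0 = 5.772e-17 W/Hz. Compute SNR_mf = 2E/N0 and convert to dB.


SNR_lin = 2 * 1.927e-7 / 5.772e-17 = 6.677e9
SNR_dB = 10*log10(6.677e9) = 98.2 dB

98.2 dB


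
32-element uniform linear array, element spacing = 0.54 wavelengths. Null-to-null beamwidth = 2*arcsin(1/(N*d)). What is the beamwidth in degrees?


1/(N*d) = 1/(32*0.54) = 0.05787
BW = 2*arcsin(0.05787) = 6.6 degrees

6.6 degrees


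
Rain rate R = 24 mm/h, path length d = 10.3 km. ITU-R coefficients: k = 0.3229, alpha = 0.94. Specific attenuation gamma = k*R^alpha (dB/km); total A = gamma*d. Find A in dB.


gamma = 0.3229 * 24^0.94 = 6.404225 dB/km
A = 6.404225 * 10.3 = 65.96 dB

65.96 dB


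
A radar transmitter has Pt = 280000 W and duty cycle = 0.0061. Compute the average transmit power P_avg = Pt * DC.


P_avg = 280000 * 0.0061 = 1708.0 W

1708.0 W


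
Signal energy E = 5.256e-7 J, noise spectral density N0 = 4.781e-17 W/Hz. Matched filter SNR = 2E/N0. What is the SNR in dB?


SNR_lin = 2 * 5.256e-7 / 4.781e-17 = 2.199e10
SNR_dB = 10*log10(2.199e10) = 103.4 dB

103.4 dB


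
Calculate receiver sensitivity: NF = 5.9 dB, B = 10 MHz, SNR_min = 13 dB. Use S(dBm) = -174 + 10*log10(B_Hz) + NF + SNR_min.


10*log10(10000000.0) = 70.0
S = -174 + 70.0 + 5.9 + 13 = -85.1 dBm

-85.1 dBm


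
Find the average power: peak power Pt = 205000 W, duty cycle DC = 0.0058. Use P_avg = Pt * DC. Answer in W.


P_avg = 205000 * 0.0058 = 1189.0 W

1189.0 W


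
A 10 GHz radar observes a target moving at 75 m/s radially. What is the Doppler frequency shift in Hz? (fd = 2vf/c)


fd = 2 * 75 * 10000000000.0 / 3e8 = 5000.0 Hz

5000.0 Hz


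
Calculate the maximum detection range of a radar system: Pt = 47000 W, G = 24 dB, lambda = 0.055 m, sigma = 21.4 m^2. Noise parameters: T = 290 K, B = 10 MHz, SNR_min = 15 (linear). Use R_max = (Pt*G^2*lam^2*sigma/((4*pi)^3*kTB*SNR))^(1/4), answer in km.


G_lin = 10^(24/10) = 251.188643
R^4 = 47000 * 251.188643^2 * 0.055^2 * 21.4 / ((4*pi)^3 * 1.38e-23 * 290 * 10000000.0 * 15)
R^4 = 1.61153e17 m^4
R_max = (1.61153e17)^(1/4) = 20035.9 m = 20.0 km

20.0 km


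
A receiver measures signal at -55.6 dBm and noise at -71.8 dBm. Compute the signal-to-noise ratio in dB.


SNR = -55.6 - (-71.8) = 16.2 dB

16.2 dB


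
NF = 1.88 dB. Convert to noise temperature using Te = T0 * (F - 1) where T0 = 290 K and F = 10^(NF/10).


NF_lin = 10^(1.88/10) = 1.5417
Te = 290 * (1.5417 - 1) = 157.1 K

157.1 K


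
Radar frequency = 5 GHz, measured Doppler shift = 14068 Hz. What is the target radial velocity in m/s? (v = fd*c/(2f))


v = 14068 * 3e8 / (2 * 5000000000.0) = 422.0 m/s

422.0 m/s


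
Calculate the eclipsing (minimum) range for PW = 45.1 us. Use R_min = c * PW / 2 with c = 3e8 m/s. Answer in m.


R_min = 3e8 * 45.1e-6 / 2 = 6765.0 m

6765.0 m


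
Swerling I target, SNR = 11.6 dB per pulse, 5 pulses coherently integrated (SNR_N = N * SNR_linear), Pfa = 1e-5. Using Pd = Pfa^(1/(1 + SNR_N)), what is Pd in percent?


SNR_lin = 10^(11.6/10) = 14.4544
SNR_N = 5 * 14.4544 = 72.272
1/(1 + SNR_N) = 1/73.272 = 0.0136478
Pd = (1e-5)^0.0136478 = 0.8546
Pd = 85.5%

85.5%


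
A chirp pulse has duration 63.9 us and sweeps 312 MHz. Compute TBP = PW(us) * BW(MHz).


TBP = 63.9 * 312 = 19936.8

19936.8


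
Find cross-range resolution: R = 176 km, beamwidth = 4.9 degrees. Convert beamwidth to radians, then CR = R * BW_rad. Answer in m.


BW_rad = 0.085521133
CR = 176000 * 0.085521133 = 15051.7 m

15051.7 m


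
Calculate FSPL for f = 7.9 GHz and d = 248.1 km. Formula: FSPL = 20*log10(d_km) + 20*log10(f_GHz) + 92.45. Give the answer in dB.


20*log10(248.1) = 47.89
20*log10(7.9) = 17.95
FSPL = 158.3 dB

158.3 dB


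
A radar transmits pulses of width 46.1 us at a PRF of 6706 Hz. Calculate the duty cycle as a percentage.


DC = 46.1e-6 * 6706 * 100 = 30.91%

30.91%


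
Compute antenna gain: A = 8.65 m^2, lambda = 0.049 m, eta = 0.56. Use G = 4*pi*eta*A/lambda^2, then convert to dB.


G_linear = 4*pi*0.56*8.65/0.049^2 = 25352.56
G_dB = 10*log10(25352.56) = 44.0 dB

44.0 dB


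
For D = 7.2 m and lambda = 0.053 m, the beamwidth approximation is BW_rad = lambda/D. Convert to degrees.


BW_rad = 0.053 / 7.2 = 0.007361
BW_deg = 0.42 degrees

0.42 degrees


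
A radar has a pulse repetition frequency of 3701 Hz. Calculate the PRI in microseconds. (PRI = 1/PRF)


PRI = 1/3701 = 0.0002701972 s = 270.2 us

270.2 us


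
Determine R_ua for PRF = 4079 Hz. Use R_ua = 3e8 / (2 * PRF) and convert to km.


R_ua = 3e8 / (2 * 4079) = 36773.7 m = 36.8 km

36.8 km


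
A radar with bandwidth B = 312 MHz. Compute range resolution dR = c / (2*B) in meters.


dR = 3e8 / (2 * 312000000.0) = 0.48 m

0.48 m


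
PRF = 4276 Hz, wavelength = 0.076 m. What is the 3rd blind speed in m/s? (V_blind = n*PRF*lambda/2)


V_blind = 3 * 4276 * 0.076 / 2 = 487.5 m/s

487.5 m/s


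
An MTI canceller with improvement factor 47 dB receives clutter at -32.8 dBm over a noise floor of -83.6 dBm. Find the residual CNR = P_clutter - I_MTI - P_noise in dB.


CNR = -32.8 - 47 - (-83.6) = 3.8 dB

3.8 dB


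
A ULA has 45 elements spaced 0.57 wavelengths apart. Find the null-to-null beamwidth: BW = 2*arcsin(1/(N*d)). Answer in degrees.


1/(N*d) = 1/(45*0.57) = 0.038986
BW = 2*arcsin(0.038986) = 4.5 degrees

4.5 degrees


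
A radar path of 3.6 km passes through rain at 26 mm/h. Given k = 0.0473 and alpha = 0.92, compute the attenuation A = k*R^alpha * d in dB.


gamma = 0.0473 * 26^0.92 = 0.947625 dB/km
A = 0.947625 * 3.6 = 3.41 dB

3.41 dB


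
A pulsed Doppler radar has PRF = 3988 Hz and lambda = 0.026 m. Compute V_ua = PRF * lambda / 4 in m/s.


V_ua = 3988 * 0.026 / 4 = 25.9 m/s

25.9 m/s


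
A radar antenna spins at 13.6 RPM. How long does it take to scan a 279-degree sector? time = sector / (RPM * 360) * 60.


t = 279 / (13.6 * 360) * 60 = 3.42 s

3.42 s


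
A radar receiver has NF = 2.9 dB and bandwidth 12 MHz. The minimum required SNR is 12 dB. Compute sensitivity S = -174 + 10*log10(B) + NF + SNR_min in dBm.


10*log10(12000000.0) = 70.79
S = -174 + 70.79 + 2.9 + 12 = -88.3 dBm

-88.3 dBm


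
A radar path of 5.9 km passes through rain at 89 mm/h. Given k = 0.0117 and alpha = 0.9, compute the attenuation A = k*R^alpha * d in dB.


gamma = 0.0117 * 89^0.9 = 0.664717 dB/km
A = 0.664717 * 5.9 = 3.92 dB

3.92 dB


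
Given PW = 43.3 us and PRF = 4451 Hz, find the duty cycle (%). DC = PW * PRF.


DC = 43.3e-6 * 4451 * 100 = 19.27%

19.27%


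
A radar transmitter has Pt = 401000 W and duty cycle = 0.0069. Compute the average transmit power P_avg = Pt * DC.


P_avg = 401000 * 0.0069 = 2766.9 W

2766.9 W


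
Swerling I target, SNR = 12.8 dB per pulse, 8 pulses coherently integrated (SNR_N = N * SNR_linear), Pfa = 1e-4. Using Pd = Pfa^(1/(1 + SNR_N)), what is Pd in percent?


SNR_lin = 10^(12.8/10) = 19.05461
SNR_N = 8 * 19.05461 = 152.43688
1/(1 + SNR_N) = 1/153.43688 = 0.0065173
Pd = (1e-4)^0.0065173 = 0.94174
Pd = 94.2%

94.2%


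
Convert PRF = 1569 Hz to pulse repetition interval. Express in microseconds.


PRI = 1/1569 = 0.0006373486 s = 637.3 us

637.3 us


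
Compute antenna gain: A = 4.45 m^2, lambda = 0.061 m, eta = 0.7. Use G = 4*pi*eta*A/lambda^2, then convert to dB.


G_linear = 4*pi*0.7*4.45/0.061^2 = 10519.82
G_dB = 10*log10(10519.82) = 40.2 dB

40.2 dB


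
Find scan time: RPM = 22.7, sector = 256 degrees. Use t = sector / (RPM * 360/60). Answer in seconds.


t = 256 / (22.7 * 360) * 60 = 1.88 s

1.88 s


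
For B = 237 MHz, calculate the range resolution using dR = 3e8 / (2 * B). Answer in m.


dR = 3e8 / (2 * 237000000.0) = 0.63 m

0.63 m


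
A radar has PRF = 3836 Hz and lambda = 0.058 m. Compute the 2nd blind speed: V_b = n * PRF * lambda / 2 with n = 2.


V_blind = 2 * 3836 * 0.058 / 2 = 222.5 m/s

222.5 m/s


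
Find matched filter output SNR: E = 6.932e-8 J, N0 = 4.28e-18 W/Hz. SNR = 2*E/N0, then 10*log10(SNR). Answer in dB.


SNR_lin = 2 * 6.932e-8 / 4.28e-18 = 3.239e10
SNR_dB = 10*log10(3.239e10) = 105.1 dB

105.1 dB


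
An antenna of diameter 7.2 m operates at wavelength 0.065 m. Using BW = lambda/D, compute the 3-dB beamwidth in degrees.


BW_rad = 0.065 / 7.2 = 0.009028
BW_deg = 0.52 degrees

0.52 degrees


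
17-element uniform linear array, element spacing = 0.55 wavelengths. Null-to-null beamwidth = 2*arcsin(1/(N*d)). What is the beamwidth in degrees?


1/(N*d) = 1/(17*0.55) = 0.106952
BW = 2*arcsin(0.106952) = 12.3 degrees

12.3 degrees


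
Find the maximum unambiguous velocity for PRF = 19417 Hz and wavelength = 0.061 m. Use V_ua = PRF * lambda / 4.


V_ua = 19417 * 0.061 / 4 = 296.1 m/s

296.1 m/s


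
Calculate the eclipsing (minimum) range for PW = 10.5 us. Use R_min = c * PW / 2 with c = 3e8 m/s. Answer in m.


R_min = 3e8 * 10.5e-6 / 2 = 1575.0 m

1575.0 m


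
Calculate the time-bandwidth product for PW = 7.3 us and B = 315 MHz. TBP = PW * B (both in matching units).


TBP = 7.3 * 315 = 2299.5

2299.5


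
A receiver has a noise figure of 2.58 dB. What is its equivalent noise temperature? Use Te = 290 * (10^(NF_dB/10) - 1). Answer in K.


NF_lin = 10^(2.58/10) = 1.81134
Te = 290 * (1.81134 - 1) = 235.3 K

235.3 K


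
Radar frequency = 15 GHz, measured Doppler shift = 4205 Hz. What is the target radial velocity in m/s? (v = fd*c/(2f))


v = 4205 * 3e8 / (2 * 15000000000.0) = 42.1 m/s

42.1 m/s


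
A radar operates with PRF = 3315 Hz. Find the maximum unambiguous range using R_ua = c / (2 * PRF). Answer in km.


R_ua = 3e8 / (2 * 3315) = 45248.9 m = 45.2 km

45.2 km


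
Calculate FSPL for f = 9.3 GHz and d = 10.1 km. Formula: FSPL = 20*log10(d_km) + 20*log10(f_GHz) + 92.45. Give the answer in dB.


20*log10(10.1) = 20.09
20*log10(9.3) = 19.37
FSPL = 131.9 dB

131.9 dB


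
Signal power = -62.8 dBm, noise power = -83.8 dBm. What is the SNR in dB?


SNR = -62.8 - (-83.8) = 21.0 dB

21.0 dB


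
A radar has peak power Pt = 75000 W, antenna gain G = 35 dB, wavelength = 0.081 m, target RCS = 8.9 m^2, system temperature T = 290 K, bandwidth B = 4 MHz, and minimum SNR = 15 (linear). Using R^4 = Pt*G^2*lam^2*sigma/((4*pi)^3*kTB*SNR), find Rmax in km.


G_lin = 10^(35/10) = 3162.27766
R^4 = 75000 * 3162.27766^2 * 0.081^2 * 8.9 / ((4*pi)^3 * 1.38e-23 * 290 * 4000000.0 * 15)
R^4 = 9.19101e19 m^4
R_max = (9.19101e19)^(1/4) = 97913.1 m = 97.9 km

97.9 km


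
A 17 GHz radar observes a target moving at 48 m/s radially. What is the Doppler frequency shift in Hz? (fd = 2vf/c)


fd = 2 * 48 * 17000000000.0 / 3e8 = 5440.0 Hz

5440.0 Hz


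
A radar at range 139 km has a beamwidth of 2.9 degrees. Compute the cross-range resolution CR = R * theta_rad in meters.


BW_rad = 0.050614548
CR = 139000 * 0.050614548 = 7035.4 m

7035.4 m


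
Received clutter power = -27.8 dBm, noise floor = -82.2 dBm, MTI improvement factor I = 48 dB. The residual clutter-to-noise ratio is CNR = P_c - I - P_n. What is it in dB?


CNR = -27.8 - 48 - (-82.2) = 6.4 dB

6.4 dB


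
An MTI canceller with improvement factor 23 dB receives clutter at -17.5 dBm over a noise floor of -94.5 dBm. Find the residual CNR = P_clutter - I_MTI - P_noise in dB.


CNR = -17.5 - 23 - (-94.5) = 54.0 dB

54.0 dB


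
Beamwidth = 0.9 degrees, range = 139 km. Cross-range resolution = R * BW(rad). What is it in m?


BW_rad = 0.015707963
CR = 139000 * 0.015707963 = 2183.4 m

2183.4 m


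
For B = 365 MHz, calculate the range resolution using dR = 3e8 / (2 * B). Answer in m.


dR = 3e8 / (2 * 365000000.0) = 0.41 m

0.41 m


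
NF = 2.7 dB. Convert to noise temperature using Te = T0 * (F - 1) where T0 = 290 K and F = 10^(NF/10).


NF_lin = 10^(2.7/10) = 1.862087
Te = 290 * (1.862087 - 1) = 250.0 K

250.0 K


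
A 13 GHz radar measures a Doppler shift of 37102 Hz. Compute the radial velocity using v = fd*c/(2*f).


v = 37102 * 3e8 / (2 * 13000000000.0) = 428.1 m/s

428.1 m/s


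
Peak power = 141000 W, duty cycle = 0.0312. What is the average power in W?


P_avg = 141000 * 0.0312 = 4399.2 W

4399.2 W


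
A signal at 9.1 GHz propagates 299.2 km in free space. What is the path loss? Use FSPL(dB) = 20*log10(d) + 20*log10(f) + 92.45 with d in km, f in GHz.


20*log10(299.2) = 49.52
20*log10(9.1) = 19.18
FSPL = 161.2 dB

161.2 dB


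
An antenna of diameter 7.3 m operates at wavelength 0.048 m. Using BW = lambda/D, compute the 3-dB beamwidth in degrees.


BW_rad = 0.048 / 7.3 = 0.006575
BW_deg = 0.38 degrees

0.38 degrees


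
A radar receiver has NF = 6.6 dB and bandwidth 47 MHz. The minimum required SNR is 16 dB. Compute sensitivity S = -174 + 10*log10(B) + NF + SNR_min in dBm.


10*log10(47000000.0) = 76.72
S = -174 + 76.72 + 6.6 + 16 = -74.7 dBm

-74.7 dBm


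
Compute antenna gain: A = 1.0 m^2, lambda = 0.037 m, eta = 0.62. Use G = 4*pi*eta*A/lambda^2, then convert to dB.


G_linear = 4*pi*0.62*1.0/0.037^2 = 5691.12
G_dB = 10*log10(5691.12) = 37.6 dB

37.6 dB


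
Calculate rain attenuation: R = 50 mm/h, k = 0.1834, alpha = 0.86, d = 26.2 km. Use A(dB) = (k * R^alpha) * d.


gamma = 0.1834 * 50^0.86 = 5.302901 dB/km
A = 5.302901 * 26.2 = 138.94 dB

138.94 dB


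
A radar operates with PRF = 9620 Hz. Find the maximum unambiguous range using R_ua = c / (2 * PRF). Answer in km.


R_ua = 3e8 / (2 * 9620) = 15592.5 m = 15.6 km

15.6 km
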